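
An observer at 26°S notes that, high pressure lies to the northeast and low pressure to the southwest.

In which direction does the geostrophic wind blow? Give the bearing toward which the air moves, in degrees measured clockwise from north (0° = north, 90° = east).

135°

The pressure-gradient force points toward the southwest (bearing 225°).
Geostrophic balance: in the Southern Hemisphere the Coriolis force deflects motion to the left, so the geostrophic wind blows 90° to the left of the pressure-gradient force (low pressure on the right).
Rotating 225° by 90° counterclockwise gives 135° — the wind blows toward the southeast.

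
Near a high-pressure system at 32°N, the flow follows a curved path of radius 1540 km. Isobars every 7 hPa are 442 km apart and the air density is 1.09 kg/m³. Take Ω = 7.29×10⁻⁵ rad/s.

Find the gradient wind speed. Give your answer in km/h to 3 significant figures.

Coriolis parameter at 32°N:
f = 2Ω sin φ = 2 × 7.29×10⁻⁵ × sin 32° = 7.73×10⁻⁵ s⁻¹
Pressure gradient: |∂P/∂n| = 700 Pa / 442000 m = 1.58×10⁻³ Pa/m
Geostrophic speed: V_g = |∂P/∂n|/(fρ) = 1.58×10⁻³/(7.73×10⁻⁵ × 1.09) = 18.8 m/s
Around a high, pressure-gradient force acts outward with centrifugal, so Coriolis balances both:
fV = (1/ρ)|∂P/∂n| + V²/R  →  V² − fR·V + fR·V_g = 0
With fR = 7.73×10⁻⁵ × 1540×10³ m = 119 m/s:
V = [fR − √((fR)² − 4 fR V_g)]/2 = [119 − √(119² − 4×119×18.8)]/2 = 23.4 m/s
Supergeostrophic (V > V_g = 18.8 m/s), as expected around a high.
Converting: 23.4 m/s × 3.6 = 84.3 km/h

84.3 km/h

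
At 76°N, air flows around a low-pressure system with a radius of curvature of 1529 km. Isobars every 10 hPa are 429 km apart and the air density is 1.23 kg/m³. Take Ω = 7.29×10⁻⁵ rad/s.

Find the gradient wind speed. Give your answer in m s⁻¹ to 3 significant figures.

12.7 m s⁻¹

Coriolis parameter at 76°N:
f = 2Ω sin φ = 2 × 7.29×10⁻⁵ × sin 76° = 1.41×10⁻⁴ s⁻¹
Pressure gradient: |∂P/∂n| = 1000 Pa / 429000 m = 2.33×10⁻³ Pa/m
Geostrophic speed: V_g = |∂P/∂n|/(fρ) = 2.33×10⁻³/(1.41×10⁻⁴ × 1.23) = 13.4 m/s
Around a low, centrifugal force acts outward with Coriolis, so pressure-gradient force balances both:
(1/ρ)|∂P/∂n| = fV + V²/R  →  V² + fR·V − fR·V_g = 0
With fR = 1.41×10⁻⁴ × 1529×10³ m = 216 m/s:
V = [−fR + √((fR)² + 4 fR V_g)]/2 = [−216 + √(216² + 4×216×13.4)]/2 = 12.7 m/s
Subgeostrophic (V < V_g = 13.4 m/s), as expected around a low.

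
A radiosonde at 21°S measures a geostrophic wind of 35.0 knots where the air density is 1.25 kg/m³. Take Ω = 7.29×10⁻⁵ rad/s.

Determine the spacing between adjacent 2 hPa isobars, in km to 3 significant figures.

170 km

Coriolis parameter at 21°S:
f = 2Ω sin φ = 2 × 7.29×10⁻⁵ × sin 21° = 5.23×10⁻⁵ s⁻¹
Wind speed in SI: 35.0 knots = 18.0 m/s
Geostrophic balance rearranged: |∂P/∂n| = f ρ V_g
|∂P/∂n| = 5.23×10⁻⁵ × 1.25 × 18.0 = 1.18×10⁻³ Pa/m
Isobar spacing: Δn = ΔP/|∂P/∂n| = 200 Pa / 1.18×10⁻³ Pa/m = 170070 m ≈ 170 km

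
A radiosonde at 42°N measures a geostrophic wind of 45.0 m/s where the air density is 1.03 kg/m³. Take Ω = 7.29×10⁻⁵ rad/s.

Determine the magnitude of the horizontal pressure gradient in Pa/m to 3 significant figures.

4.52×10⁻³ Pa/m

Coriolis parameter at 42°N:
f = 2Ω sin φ = 2 × 7.29×10⁻⁵ × sin 42° = 9.76×10⁻⁵ s⁻¹
Geostrophic balance rearranged: |∂P/∂n| = f ρ V_g
|∂P/∂n| = 9.76×10⁻⁵ × 1.03 × 45.0 = 4.52×10⁻³ Pa/m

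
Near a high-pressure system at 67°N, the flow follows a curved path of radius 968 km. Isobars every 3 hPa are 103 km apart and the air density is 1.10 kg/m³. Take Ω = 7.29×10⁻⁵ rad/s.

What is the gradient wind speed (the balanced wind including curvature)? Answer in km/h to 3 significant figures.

87.3 km/h

Coriolis parameter at 67°N:
f = 2Ω sin φ = 2 × 7.29×10⁻⁵ × sin 67° = 1.34×10⁻⁴ s⁻¹
Pressure gradient: |∂P/∂n| = 300 Pa / 103000 m = 2.91×10⁻³ Pa/m
Geostrophic speed: V_g = |∂P/∂n|/(fρ) = 2.91×10⁻³/(1.34×10⁻⁴ × 1.10) = 19.7 m/s
Around a high, pressure-gradient force acts outward with centrifugal, so Coriolis balances both:
fV = (1/ρ)|∂P/∂n| + V²/R  →  V² − fR·V + fR·V_g = 0
With fR = 1.34×10⁻⁴ × 968×10³ m = 130 m/s:
V = [fR − √((fR)² − 4 fR V_g)]/2 = [130 − √(130² − 4×130×19.7)]/2 = 24.3 m/s
Supergeostrophic (V > V_g = 19.7 m/s), as expected around a high.
Converting: 24.3 m/s × 3.6 = 87.3 km/h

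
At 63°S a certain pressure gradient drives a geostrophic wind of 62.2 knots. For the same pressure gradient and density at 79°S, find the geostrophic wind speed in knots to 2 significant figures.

56 knots

With the same pressure gradient and density, V_g ∝ 1/f ∝ 1/sin φ.
V₂ = V₁ · sin φ₁ / sin φ₂ = 62.2 × sin 63° / sin 79°
V₂ = 62.2 × 0.8910/0.9816 = 56 knots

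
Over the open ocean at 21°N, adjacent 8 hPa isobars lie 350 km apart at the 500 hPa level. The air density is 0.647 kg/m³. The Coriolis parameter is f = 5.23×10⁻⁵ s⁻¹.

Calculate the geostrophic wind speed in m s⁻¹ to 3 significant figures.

Pressure gradient: |∂P/∂n| = 800 Pa / 350000 m = 2.29×10⁻³ Pa/m
Geostrophic balance (pressure-gradient force = Coriolis force):
V_g = (1/(fρ)) |∂P/∂n| = 2.29×10⁻³ / (5.23×10⁻⁵ × 0.647) = 67.5 m/s

67.5 m s⁻¹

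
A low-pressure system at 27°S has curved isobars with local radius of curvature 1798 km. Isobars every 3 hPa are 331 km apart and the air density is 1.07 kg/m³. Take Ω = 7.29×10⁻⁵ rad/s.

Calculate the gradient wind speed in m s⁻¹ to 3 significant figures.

11.7 m s⁻¹

Coriolis parameter at 27°S:
f = 2Ω sin φ = 2 × 7.29×10⁻⁵ × sin 27° = 6.62×10⁻⁵ s⁻¹
Pressure gradient: |∂P/∂n| = 300 Pa / 331000 m = 9.06×10⁻⁴ Pa/m
Geostrophic speed: V_g = |∂P/∂n|/(fρ) = 9.06×10⁻⁴/(6.62×10⁻⁵ × 1.07) = 12.8 m/s
Around a low, centrifugal force acts outward with Coriolis, so pressure-gradient force balances both:
(1/ρ)|∂P/∂n| = fV + V²/R  →  V² + fR·V − fR·V_g = 0
With fR = 6.62×10⁻⁵ × 1798×10³ m = 119 m/s:
V = [−fR + √((fR)² + 4 fR V_g)]/2 = [−119 + √(119² + 4×119×12.8)]/2 = 11.7 m/s
Subgeostrophic (V < V_g = 12.8 m/s), as expected around a low.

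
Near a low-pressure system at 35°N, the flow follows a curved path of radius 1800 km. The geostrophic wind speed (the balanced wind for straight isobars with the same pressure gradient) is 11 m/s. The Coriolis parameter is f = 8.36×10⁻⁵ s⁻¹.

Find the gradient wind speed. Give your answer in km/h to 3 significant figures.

Around a low, centrifugal force acts outward with Coriolis, so pressure-gradient force balances both:
(1/ρ)|∂P/∂n| = fV + V²/R  →  V² + fR·V − fR·V_g = 0
With fR = 8.36×10⁻⁵ × 1800×10³ m = 150 m/s:
V = [−fR + √((fR)² + 4 fR V_g)]/2 = [−150 + √(150² + 4×150×11)]/2 = 10.3 m/s
Subgeostrophic (V < V_g = 11 m/s), as expected around a low.
Converting: 10.3 m/s × 3.6 = 37.1 km/h

37.1 km/h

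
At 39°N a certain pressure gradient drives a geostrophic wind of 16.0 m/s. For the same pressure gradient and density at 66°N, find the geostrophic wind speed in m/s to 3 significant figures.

With the same pressure gradient and density, V_g ∝ 1/f ∝ 1/sin φ.
V₂ = V₁ · sin φ₁ / sin φ₂ = 16.0 × sin 39° / sin 66°
V₂ = 16.0 × 0.6293/0.9135 = 11.0 m/s

11.0 m/s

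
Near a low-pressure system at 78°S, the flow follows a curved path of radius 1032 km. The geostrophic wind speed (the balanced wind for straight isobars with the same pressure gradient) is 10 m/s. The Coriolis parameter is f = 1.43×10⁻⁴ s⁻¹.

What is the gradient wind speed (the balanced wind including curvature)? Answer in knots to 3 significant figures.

Around a low, centrifugal force acts outward with Coriolis, so pressure-gradient force balances both:
(1/ρ)|∂P/∂n| = fV + V²/R  →  V² + fR·V − fR·V_g = 0
With fR = 1.43×10⁻⁴ × 1032×10³ m = 148 m/s:
V = [−fR + √((fR)² + 4 fR V_g)]/2 = [−148 + √(148² + 4×148×10)]/2 = 9.4 m/s
Subgeostrophic (V < V_g = 10 m/s), as expected around a low.
Converting: 9.4 m/s × 1.944 = 18.3 knots

18.3 knots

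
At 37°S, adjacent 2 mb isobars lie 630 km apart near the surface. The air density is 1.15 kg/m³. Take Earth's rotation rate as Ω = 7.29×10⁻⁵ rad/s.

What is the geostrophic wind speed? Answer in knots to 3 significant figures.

6.12 knots

Coriolis parameter at 37°S:
f = 2Ω sin φ = 2 × 7.29×10⁻⁵ × sin 37° = 8.77×10⁻⁵ s⁻¹
Pressure gradient: |∂P/∂n| = 200 Pa / 630000 m = 3.17×10⁻⁴ Pa/m
Geostrophic balance (pressure-gradient force = Coriolis force):
V_g = (1/(fρ)) |∂P/∂n| = 3.17×10⁻⁴ / (8.77×10⁻⁵ × 1.15) = 3.15 m/s
Converting: 3.15 m/s × 1.944 = 6.12 knots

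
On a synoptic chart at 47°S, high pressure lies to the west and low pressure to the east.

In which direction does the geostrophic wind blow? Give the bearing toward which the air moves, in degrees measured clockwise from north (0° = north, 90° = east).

The pressure-gradient force points toward the east (bearing 090°).
Geostrophic balance: in the Southern Hemisphere the Coriolis force deflects motion to the left, so the geostrophic wind blows 90° to the left of the pressure-gradient force (low pressure on the right).
Rotating 090° by 90° counterclockwise gives 000° — the wind blows toward the north.

000°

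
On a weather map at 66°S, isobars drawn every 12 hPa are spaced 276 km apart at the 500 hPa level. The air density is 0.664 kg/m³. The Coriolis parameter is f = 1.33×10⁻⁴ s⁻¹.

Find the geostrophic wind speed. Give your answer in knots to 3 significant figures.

Pressure gradient: |∂P/∂n| = 1200 Pa / 276000 m = 4.35×10⁻³ Pa/m
Geostrophic balance (pressure-gradient force = Coriolis force):
V_g = (1/(fρ)) |∂P/∂n| = 4.35×10⁻³ / (1.33×10⁻⁴ × 0.664) = 49.2 m/s
Converting: 49.2 m/s × 1.944 = 95.7 knots

95.7 knots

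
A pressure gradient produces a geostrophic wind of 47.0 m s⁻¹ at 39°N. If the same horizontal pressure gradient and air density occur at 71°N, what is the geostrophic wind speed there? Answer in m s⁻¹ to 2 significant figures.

With the same pressure gradient and density, V_g ∝ 1/f ∝ 1/sin φ.
V₂ = V₁ · sin φ₁ / sin φ₂ = 47.0 × sin 39° / sin 71°
V₂ = 47.0 × 0.6293/0.9455 = 31 m s⁻¹

31 m s⁻¹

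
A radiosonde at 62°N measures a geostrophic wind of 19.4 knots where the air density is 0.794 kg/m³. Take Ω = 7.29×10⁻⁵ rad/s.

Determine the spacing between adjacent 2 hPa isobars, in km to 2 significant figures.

200 km

Coriolis parameter at 62°N:
f = 2Ω sin φ = 2 × 7.29×10⁻⁵ × sin 62° = 1.29×10⁻⁴ s⁻¹
Wind speed in SI: 19.4 knots = 9.98 m/s
Geostrophic balance rearranged: |∂P/∂n| = f ρ V_g
|∂P/∂n| = 1.29×10⁻⁴ × 0.794 × 9.98 = 1.02×10⁻³ Pa/m
Isobar spacing: Δn = ΔP/|∂P/∂n| = 200 Pa / 1.02×10⁻³ Pa/m = 196055 m ≈ 200 km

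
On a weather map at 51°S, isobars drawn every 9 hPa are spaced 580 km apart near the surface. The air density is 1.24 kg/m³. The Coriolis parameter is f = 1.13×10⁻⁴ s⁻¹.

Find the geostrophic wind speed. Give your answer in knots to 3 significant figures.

21.5 knots

Pressure gradient: |∂P/∂n| = 900 Pa / 580000 m = 1.55×10⁻³ Pa/m
Geostrophic balance (pressure-gradient force = Coriolis force):
V_g = (1/(fρ)) |∂P/∂n| = 1.55×10⁻³ / (1.13×10⁻⁴ × 1.24) = 11.1 m/s
Converting: 11.1 m/s × 1.944 = 21.5 knots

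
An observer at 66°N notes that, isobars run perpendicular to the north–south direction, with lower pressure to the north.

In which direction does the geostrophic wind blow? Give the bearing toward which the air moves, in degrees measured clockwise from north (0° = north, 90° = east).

The pressure-gradient force points toward the north (bearing 000°).
Geostrophic balance: in the Northern Hemisphere the Coriolis force deflects motion to the right, so the geostrophic wind blows 90° to the right of the pressure-gradient force (low pressure on the left).
Rotating 000° by 90° clockwise gives 090° — the wind blows toward the east.

090°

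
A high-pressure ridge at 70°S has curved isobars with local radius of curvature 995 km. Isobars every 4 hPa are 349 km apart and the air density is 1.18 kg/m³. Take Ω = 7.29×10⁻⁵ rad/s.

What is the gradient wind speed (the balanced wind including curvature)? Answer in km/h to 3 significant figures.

27.0 km/h

Coriolis parameter at 70°S:
f = 2Ω sin φ = 2 × 7.29×10⁻⁵ × sin 70° = 1.37×10⁻⁴ s⁻¹
Pressure gradient: |∂P/∂n| = 400 Pa / 349000 m = 1.15×10⁻³ Pa/m
Geostrophic speed: V_g = |∂P/∂n|/(fρ) = 1.15×10⁻³/(1.37×10⁻⁴ × 1.18) = 7.09 m/s
Around a high, pressure-gradient force acts outward with centrifugal, so Coriolis balances both:
fV = (1/ρ)|∂P/∂n| + V²/R  →  V² − fR·V + fR·V_g = 0
With fR = 1.37×10⁻⁴ × 995×10³ m = 136 m/s:
V = [fR − √((fR)² − 4 fR V_g)]/2 = [136 − √(136² − 4×136×7.09)]/2 = 7.5 m/s
Supergeostrophic (V > V_g = 7.09 m/s), as expected around a high.
Converting: 7.5 m/s × 3.6 = 27.0 km/h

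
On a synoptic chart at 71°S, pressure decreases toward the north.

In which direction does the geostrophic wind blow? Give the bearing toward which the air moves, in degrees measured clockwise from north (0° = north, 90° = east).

The pressure-gradient force points toward the north (bearing 000°).
Geostrophic balance: in the Southern Hemisphere the Coriolis force deflects motion to the left, so the geostrophic wind blows 90° to the left of the pressure-gradient force (low pressure on the right).
Rotating 000° by 90° counterclockwise gives 270° — the wind blows toward the west.

270°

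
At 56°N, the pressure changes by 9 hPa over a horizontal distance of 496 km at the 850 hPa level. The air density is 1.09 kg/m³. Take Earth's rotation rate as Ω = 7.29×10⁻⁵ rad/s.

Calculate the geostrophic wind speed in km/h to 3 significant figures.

49.6 km/h

Coriolis parameter at 56°N:
f = 2Ω sin φ = 2 × 7.29×10⁻⁵ × sin 56° = 1.21×10⁻⁴ s⁻¹
Pressure gradient: |∂P/∂n| = 900 Pa / 496000 m = 1.81×10⁻³ Pa/m
Geostrophic balance (pressure-gradient force = Coriolis force):
V_g = (1/(fρ)) |∂P/∂n| = 1.81×10⁻³ / (1.21×10⁻⁴ × 1.09) = 13.8 m/s
Converting: 13.8 m/s × 3.6 = 49.6 km/h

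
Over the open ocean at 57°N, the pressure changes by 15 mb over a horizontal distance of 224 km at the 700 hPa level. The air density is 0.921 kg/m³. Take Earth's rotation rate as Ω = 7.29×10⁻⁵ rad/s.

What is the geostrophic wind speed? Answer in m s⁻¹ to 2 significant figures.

59 m s⁻¹

Coriolis parameter at 57°N:
f = 2Ω sin φ = 2 × 7.29×10⁻⁵ × sin 57° = 1.22×10⁻⁴ s⁻¹
Pressure gradient: |∂P/∂n| = 1500 Pa / 224000 m = 6.70×10⁻³ Pa/m
Geostrophic balance (pressure-gradient force = Coriolis force):
V_g = (1/(fρ)) |∂P/∂n| = 6.70×10⁻³ / (1.22×10⁻⁴ × 0.921) = 59.5 m/s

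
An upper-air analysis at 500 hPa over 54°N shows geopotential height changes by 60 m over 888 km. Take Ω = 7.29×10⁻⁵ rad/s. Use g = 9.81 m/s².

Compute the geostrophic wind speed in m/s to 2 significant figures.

5.6 m/s

Coriolis parameter at 54°N:
f = 2Ω sin φ = 2 × 7.29×10⁻⁵ × sin 54° = 1.18×10⁻⁴ s⁻¹
Height gradient: |∂Z/∂n| = 60 m / 888000 m = 6.76×10⁻⁵
On a pressure surface, geostrophic balance gives V_g = (g/f)|∂Z/∂n|:
V_g = 9.81 × 6.76×10⁻⁵ / 1.18×10⁻⁴ = 5.62 m/s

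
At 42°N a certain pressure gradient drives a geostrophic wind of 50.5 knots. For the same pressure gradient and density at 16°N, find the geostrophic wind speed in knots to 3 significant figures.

With the same pressure gradient and density, V_g ∝ 1/f ∝ 1/sin φ.
V₂ = V₁ · sin φ₁ / sin φ₂ = 50.5 × sin 42° / sin 16°
V₂ = 50.5 × 0.6691/0.2756 = 123 knots

123 knots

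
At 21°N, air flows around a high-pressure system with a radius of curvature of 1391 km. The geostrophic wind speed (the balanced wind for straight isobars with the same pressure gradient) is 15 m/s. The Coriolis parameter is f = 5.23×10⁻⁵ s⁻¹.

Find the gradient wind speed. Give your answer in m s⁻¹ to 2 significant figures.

Around a high, pressure-gradient force acts outward with centrifugal, so Coriolis balances both:
fV = (1/ρ)|∂P/∂n| + V²/R  →  V² − fR·V + fR·V_g = 0
With fR = 5.23×10⁻⁵ × 1391×10³ m = 72.7 m/s:
V = [fR − √((fR)² − 4 fR V_g)]/2 = [72.7 − √(72.7² − 4×72.7×15)]/2 = 21.1 m/s
Supergeostrophic (V > V_g = 15 m/s), as expected around a high.

21 m s⁻¹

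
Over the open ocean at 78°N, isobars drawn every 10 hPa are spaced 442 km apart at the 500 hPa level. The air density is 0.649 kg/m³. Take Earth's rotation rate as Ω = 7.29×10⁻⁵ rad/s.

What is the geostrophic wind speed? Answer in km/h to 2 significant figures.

88 km/h

Coriolis parameter at 78°N:
f = 2Ω sin φ = 2 × 7.29×10⁻⁵ × sin 78° = 1.43×10⁻⁴ s⁻¹
Pressure gradient: |∂P/∂n| = 1000 Pa / 442000 m = 2.26×10⁻³ Pa/m
Geostrophic balance (pressure-gradient force = Coriolis force):
V_g = (1/(fρ)) |∂P/∂n| = 2.26×10⁻³ / (1.43×10⁻⁴ × 0.649) = 24.4 m/s
Converting: 24.4 m/s × 3.6 = 88 km/h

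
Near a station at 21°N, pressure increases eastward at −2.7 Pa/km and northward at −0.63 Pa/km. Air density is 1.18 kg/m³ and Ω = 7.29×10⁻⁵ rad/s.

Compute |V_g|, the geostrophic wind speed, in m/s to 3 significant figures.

Coriolis parameter at 21°N:
f = 2Ω sin φ = 2 × 7.29×10⁻⁵ × sin 21° = 5.23×10⁻⁵ s⁻¹
Component geostrophic relations (x east, y north):
u_g = −(1/(fρ)) ∂P/∂y,  v_g = (1/(fρ)) ∂P/∂x
u_g = −(−0.63×10⁻³)/(5.23×10⁻⁵ × 1.18) = 10.2 m/s;  v_g = (−2.7×10⁻³)/(5.23×10⁻⁵ × 1.18) = −43.8 m/s
|V_g| = √(u_g² + v_g²) = 45.0 m/s

45.0 m/s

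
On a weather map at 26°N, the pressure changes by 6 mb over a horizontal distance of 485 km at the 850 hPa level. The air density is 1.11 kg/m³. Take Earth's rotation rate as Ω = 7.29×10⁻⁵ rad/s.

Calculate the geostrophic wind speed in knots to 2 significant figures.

34 knots

Coriolis parameter at 26°N:
f = 2Ω sin φ = 2 × 7.29×10⁻⁵ × sin 26° = 6.39×10⁻⁵ s⁻¹
Pressure gradient: |∂P/∂n| = 600 Pa / 485000 m = 1.24×10⁻³ Pa/m
Geostrophic balance (pressure-gradient force = Coriolis force):
V_g = (1/(fρ)) |∂P/∂n| = 1.24×10⁻³ / (6.39×10⁻⁵ × 1.11) = 17.4 m/s
Converting: 17.4 m/s × 1.944 = 34 knots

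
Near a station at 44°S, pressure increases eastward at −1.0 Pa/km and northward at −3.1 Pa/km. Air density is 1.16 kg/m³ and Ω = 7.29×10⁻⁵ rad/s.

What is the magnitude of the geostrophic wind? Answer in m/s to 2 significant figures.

Coriolis parameter at 44°S:
f = 2Ω sin φ = 2 × 7.29×10⁻⁵ × sin 44° = 1.01×10⁻⁴ s⁻¹
In the Southern Hemisphere f is negative: f = −1.01×10⁻⁴ s⁻¹.
Component geostrophic relations (x east, y north):
u_g = −(1/(fρ)) ∂P/∂y,  v_g = (1/(fρ)) ∂P/∂x
u_g = −(−3.1×10⁻³)/(−1.01×10⁻⁴ × 1.16) = −26.4 m/s;  v_g = (−1.0×10⁻³)/(−1.01×10⁻⁴ × 1.16) = 8.51 m/s
|V_g| = √(u_g² + v_g²) = 27.7 m/s

28 m/s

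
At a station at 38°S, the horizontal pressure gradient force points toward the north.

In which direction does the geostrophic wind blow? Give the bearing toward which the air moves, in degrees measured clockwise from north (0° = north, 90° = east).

270°

The pressure-gradient force points toward the north (bearing 000°).
Geostrophic balance: in the Southern Hemisphere the Coriolis force deflects motion to the left, so the geostrophic wind blows 90° to the left of the pressure-gradient force (low pressure on the right).
Rotating 000° by 90° counterclockwise gives 270° — the wind blows toward the west.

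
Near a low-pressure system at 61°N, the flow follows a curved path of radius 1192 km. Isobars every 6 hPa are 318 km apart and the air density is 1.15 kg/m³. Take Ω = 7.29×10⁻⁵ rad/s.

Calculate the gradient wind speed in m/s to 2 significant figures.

Coriolis parameter at 61°N:
f = 2Ω sin φ = 2 × 7.29×10⁻⁵ × sin 61° = 1.28×10⁻⁴ s⁻¹
Pressure gradient: |∂P/∂n| = 600 Pa / 318000 m = 1.89×10⁻³ Pa/m
Geostrophic speed: V_g = |∂P/∂n|/(fρ) = 1.89×10⁻³/(1.28×10⁻⁴ × 1.15) = 12.9 m/s
Around a low, centrifugal force acts outward with Coriolis, so pressure-gradient force balances both:
(1/ρ)|∂P/∂n| = fV + V²/R  →  V² + fR·V − fR·V_g = 0
With fR = 1.28×10⁻⁴ × 1192×10³ m = 152 m/s:
V = [−fR + √((fR)² + 4 fR V_g)]/2 = [−152 + √(152² + 4×152×12.9)]/2 = 11.9 m/s
Subgeostrophic (V < V_g = 12.9 m/s), as expected around a low.

12 m/s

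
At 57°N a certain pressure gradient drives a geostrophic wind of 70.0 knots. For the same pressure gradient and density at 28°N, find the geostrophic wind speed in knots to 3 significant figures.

125 knots

With the same pressure gradient and density, V_g ∝ 1/f ∝ 1/sin φ.
V₂ = V₁ · sin φ₁ / sin φ₂ = 70.0 × sin 57° / sin 28°
V₂ = 70.0 × 0.8387/0.4695 = 125 knots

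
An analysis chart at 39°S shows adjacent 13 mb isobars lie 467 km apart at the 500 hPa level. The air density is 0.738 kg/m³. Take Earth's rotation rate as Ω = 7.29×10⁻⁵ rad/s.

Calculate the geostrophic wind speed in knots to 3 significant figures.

79.9 knots

Coriolis parameter at 39°S:
f = 2Ω sin φ = 2 × 7.29×10⁻⁵ × sin 39° = 9.18×10⁻⁵ s⁻¹
Pressure gradient: |∂P/∂n| = 1300 Pa / 467000 m = 2.78×10⁻³ Pa/m
Geostrophic balance (pressure-gradient force = Coriolis force):
V_g = (1/(fρ)) |∂P/∂n| = 2.78×10⁻³ / (9.18×10⁻⁵ × 0.738) = 41.1 m/s
Converting: 41.1 m/s × 1.944 = 79.9 knots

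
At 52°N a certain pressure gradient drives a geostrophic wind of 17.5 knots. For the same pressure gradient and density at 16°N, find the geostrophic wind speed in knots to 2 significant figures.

50 knots

With the same pressure gradient and density, V_g ∝ 1/f ∝ 1/sin φ.
V₂ = V₁ · sin φ₁ / sin φ₂ = 17.5 × sin 52° / sin 16°
V₂ = 17.5 × 0.7880/0.2756 = 50 knots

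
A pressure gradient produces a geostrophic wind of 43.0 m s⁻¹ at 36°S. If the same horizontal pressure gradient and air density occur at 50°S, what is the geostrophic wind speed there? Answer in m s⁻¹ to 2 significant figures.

33 m s⁻¹

With the same pressure gradient and density, V_g ∝ 1/f ∝ 1/sin φ.
V₂ = V₁ · sin φ₁ / sin φ₂ = 43.0 × sin 36° / sin 50°
V₂ = 43.0 × 0.5878/0.7660 = 33 m s⁻¹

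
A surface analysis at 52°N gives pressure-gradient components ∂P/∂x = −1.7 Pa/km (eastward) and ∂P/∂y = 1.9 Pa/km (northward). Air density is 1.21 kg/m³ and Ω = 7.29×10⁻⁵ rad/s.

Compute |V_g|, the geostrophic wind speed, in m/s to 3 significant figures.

18.3 m/s

Coriolis parameter at 52°N:
f = 2Ω sin φ = 2 × 7.29×10⁻⁵ × sin 52° = 1.15×10⁻⁴ s⁻¹
Component geostrophic relations (x east, y north):
u_g = −(1/(fρ)) ∂P/∂y,  v_g = (1/(fρ)) ∂P/∂x
u_g = −(1.9×10⁻³)/(1.15×10⁻⁴ × 1.21) = −13.7 m/s;  v_g = (−1.7×10⁻³)/(1.15×10⁻⁴ × 1.21) = −12.2 m/s
|V_g| = √(u_g² + v_g²) = 18.3 m/s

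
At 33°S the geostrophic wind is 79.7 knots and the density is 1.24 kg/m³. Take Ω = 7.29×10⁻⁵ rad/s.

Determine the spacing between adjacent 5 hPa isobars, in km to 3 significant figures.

Coriolis parameter at 33°S:
f = 2Ω sin φ = 2 × 7.29×10⁻⁵ × sin 33° = 7.94×10⁻⁵ s⁻¹
Wind speed in SI: 79.7 knots = 41.0 m/s
Geostrophic balance rearranged: |∂P/∂n| = f ρ V_g
|∂P/∂n| = 7.94×10⁻⁵ × 1.24 × 41.0 = 4.04×10⁻³ Pa/m
Isobar spacing: Δn = ΔP/|∂P/∂n| = 500 Pa / 4.04×10⁻³ Pa/m = 123847 m ≈ 124 km

124 km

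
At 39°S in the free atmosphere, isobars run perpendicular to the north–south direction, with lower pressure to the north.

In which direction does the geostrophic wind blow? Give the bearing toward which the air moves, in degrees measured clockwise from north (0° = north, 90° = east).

The pressure-gradient force points toward the north (bearing 000°).
Geostrophic balance: in the Southern Hemisphere the Coriolis force deflects motion to the left, so the geostrophic wind blows 90° to the left of the pressure-gradient force (low pressure on the right).
Rotating 000° by 90° counterclockwise gives 270° — the wind blows toward the west.

270°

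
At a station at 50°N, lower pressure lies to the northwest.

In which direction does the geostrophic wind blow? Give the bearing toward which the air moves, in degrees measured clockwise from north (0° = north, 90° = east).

045°

The pressure-gradient force points toward the northwest (bearing 315°).
Geostrophic balance: in the Northern Hemisphere the Coriolis force deflects motion to the right, so the geostrophic wind blows 90° to the right of the pressure-gradient force (low pressure on the left).
Rotating 315° by 90° clockwise gives 045° — the wind blows toward the northeast.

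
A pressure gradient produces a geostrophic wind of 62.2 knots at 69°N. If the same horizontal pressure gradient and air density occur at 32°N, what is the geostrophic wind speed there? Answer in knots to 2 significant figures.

110 knots

With the same pressure gradient and density, V_g ∝ 1/f ∝ 1/sin φ.
V₂ = V₁ · sin φ₁ / sin φ₂ = 62.2 × sin 69° / sin 32°
V₂ = 62.2 × 0.9336/0.5299 = 110 knots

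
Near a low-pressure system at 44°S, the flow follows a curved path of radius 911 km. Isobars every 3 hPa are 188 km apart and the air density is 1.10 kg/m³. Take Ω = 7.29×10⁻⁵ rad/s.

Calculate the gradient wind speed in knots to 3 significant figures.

Coriolis parameter at 44°S:
f = 2Ω sin φ = 2 × 7.29×10⁻⁵ × sin 44° = 1.01×10⁻⁴ s⁻¹
Pressure gradient: |∂P/∂n| = 300 Pa / 188000 m = 1.60×10⁻³ Pa/m
Geostrophic speed: V_g = |∂P/∂n|/(fρ) = 1.60×10⁻³/(1.01×10⁻⁴ × 1.10) = 14.3 m/s
Around a low, centrifugal force acts outward with Coriolis, so pressure-gradient force balances both:
(1/ρ)|∂P/∂n| = fV + V²/R  →  V² + fR·V − fR·V_g = 0
With fR = 1.01×10⁻⁴ × 911×10³ m = 92.3 m/s:
V = [−fR + √((fR)² + 4 fR V_g)]/2 = [−92.3 + √(92.3² + 4×92.3×14.3)]/2 = 12.6 m/s
Subgeostrophic (V < V_g = 14.3 m/s), as expected around a low.
Converting: 12.6 m/s × 1.944 = 24.5 knots

24.5 knots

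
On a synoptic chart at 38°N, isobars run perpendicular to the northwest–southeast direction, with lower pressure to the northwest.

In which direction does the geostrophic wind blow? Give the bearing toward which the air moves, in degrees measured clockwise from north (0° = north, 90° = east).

045°

The pressure-gradient force points toward the northwest (bearing 315°).
Geostrophic balance: in the Northern Hemisphere the Coriolis force deflects motion to the right, so the geostrophic wind blows 90° to the right of the pressure-gradient force (low pressure on the left).
Rotating 315° by 90° clockwise gives 045° — the wind blows toward the northeast.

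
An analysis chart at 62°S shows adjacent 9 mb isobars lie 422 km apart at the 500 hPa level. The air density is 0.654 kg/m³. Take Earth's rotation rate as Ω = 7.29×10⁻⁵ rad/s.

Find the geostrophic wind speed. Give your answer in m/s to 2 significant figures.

25 m/s

Coriolis parameter at 62°S:
f = 2Ω sin φ = 2 × 7.29×10⁻⁵ × sin 62° = 1.29×10⁻⁴ s⁻¹
Pressure gradient: |∂P/∂n| = 900 Pa / 422000 m = 2.13×10⁻³ Pa/m
Geostrophic balance (pressure-gradient force = Coriolis force):
V_g = (1/(fρ)) |∂P/∂n| = 2.13×10⁻³ / (1.29×10⁻⁴ × 0.654) = 25.3 m/s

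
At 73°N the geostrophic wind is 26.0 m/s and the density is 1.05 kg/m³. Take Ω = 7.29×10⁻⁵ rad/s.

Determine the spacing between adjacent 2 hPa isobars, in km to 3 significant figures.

52.5 km

Coriolis parameter at 73°N:
f = 2Ω sin φ = 2 × 7.29×10⁻⁵ × sin 73° = 1.39×10⁻⁴ s⁻¹
Geostrophic balance rearranged: |∂P/∂n| = f ρ V_g
|∂P/∂n| = 1.39×10⁻⁴ × 1.05 × 26.0 = 3.81×10⁻³ Pa/m
Isobar spacing: Δn = ΔP/|∂P/∂n| = 200 Pa / 3.81×10⁻³ Pa/m = 52543 m ≈ 52.5 km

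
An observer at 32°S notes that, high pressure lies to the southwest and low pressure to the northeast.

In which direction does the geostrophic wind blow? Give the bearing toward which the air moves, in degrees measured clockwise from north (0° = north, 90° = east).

The pressure-gradient force points toward the northeast (bearing 045°).
Geostrophic balance: in the Southern Hemisphere the Coriolis force deflects motion to the left, so the geostrophic wind blows 90° to the left of the pressure-gradient force (low pressure on the right).
Rotating 045° by 90° counterclockwise gives 315° — the wind blows toward the northwest.

315°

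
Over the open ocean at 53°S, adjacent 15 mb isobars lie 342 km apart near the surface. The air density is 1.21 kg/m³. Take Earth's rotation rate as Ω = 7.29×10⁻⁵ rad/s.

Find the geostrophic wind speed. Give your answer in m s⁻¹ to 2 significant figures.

Coriolis parameter at 53°S:
f = 2Ω sin φ = 2 × 7.29×10⁻⁵ × sin 53° = 1.16×10⁻⁴ s⁻¹
Pressure gradient: |∂P/∂n| = 1500 Pa / 342000 m = 4.39×10⁻³ Pa/m
Geostrophic balance (pressure-gradient force = Coriolis force):
V_g = (1/(fρ)) |∂P/∂n| = 4.39×10⁻³ / (1.16×10⁻⁴ × 1.21) = 31.1 m/s

31 m s⁻¹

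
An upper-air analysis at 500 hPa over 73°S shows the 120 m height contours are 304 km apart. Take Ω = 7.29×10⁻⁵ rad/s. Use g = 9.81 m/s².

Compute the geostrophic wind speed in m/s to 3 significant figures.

27.8 m/s

Coriolis parameter at 73°S:
f = 2Ω sin φ = 2 × 7.29×10⁻⁵ × sin 73° = 1.39×10⁻⁴ s⁻¹
Height gradient: |∂Z/∂n| = 120 m / 304000 m = 3.95×10⁻⁴
On a pressure surface, geostrophic balance gives V_g = (g/f)|∂Z/∂n|:
V_g = 9.81 × 3.95×10⁻⁴ / 1.39×10⁻⁴ = 27.8 m/s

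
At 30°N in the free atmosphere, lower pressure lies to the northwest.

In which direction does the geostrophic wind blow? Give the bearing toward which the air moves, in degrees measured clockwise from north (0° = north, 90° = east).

045°

The pressure-gradient force points toward the northwest (bearing 315°).
Geostrophic balance: in the Northern Hemisphere the Coriolis force deflects motion to the right, so the geostrophic wind blows 90° to the right of the pressure-gradient force (low pressure on the left).
Rotating 315° by 90° clockwise gives 045° — the wind blows toward the northeast.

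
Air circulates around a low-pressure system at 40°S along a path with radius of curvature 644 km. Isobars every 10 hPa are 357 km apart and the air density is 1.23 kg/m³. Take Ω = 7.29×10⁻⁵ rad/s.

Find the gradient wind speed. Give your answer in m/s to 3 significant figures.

Coriolis parameter at 40°S:
f = 2Ω sin φ = 2 × 7.29×10⁻⁵ × sin 40° = 9.37×10⁻⁵ s⁻¹
Pressure gradient: |∂P/∂n| = 1000 Pa / 357000 m = 2.80×10⁻³ Pa/m
Geostrophic speed: V_g = |∂P/∂n|/(fρ) = 2.80×10⁻³/(9.37×10⁻⁵ × 1.23) = 24.3 m/s
Around a low, centrifugal force acts outward with Coriolis, so pressure-gradient force balances both:
(1/ρ)|∂P/∂n| = fV + V²/R  →  V² + fR·V − fR·V_g = 0
With fR = 9.37×10⁻⁵ × 644×10³ m = 60.4 m/s:
V = [−fR + √((fR)² + 4 fR V_g)]/2 = [−60.4 + √(60.4² + 4×60.4×24.3)]/2 = 18.6 m/s
Subgeostrophic (V < V_g = 24.3 m/s), as expected around a low.

18.6 m/s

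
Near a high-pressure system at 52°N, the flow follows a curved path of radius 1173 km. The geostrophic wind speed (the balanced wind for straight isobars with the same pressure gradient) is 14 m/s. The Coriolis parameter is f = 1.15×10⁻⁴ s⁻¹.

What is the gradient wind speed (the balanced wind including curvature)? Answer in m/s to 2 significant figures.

16 m/s

Around a high, pressure-gradient force acts outward with centrifugal, so Coriolis balances both:
fV = (1/ρ)|∂P/∂n| + V²/R  →  V² − fR·V + fR·V_g = 0
With fR = 1.15×10⁻⁴ × 1173×10³ m = 135 m/s:
V = [fR − √((fR)² − 4 fR V_g)]/2 = [135 − √(135² − 4×135×14)]/2 = 15.9 m/s
Supergeostrophic (V > V_g = 14 m/s), as expected around a high.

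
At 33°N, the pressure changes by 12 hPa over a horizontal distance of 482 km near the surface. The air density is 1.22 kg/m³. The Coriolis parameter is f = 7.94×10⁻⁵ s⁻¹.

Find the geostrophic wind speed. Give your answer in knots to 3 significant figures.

50.0 knots

Pressure gradient: |∂P/∂n| = 1200 Pa / 482000 m = 2.49×10⁻³ Pa/m
Geostrophic balance (pressure-gradient force = Coriolis force):
V_g = (1/(fρ)) |∂P/∂n| = 2.49×10⁻³ / (7.94×10⁻⁵ × 1.22) = 25.7 m/s
Converting: 25.7 m/s × 1.944 = 50.0 knots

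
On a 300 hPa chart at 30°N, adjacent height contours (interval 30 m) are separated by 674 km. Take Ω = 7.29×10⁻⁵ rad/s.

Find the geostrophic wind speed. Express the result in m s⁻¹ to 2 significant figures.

6.0 m s⁻¹

Coriolis parameter at 30°N:
f = 2Ω sin φ = 2 × 7.29×10⁻⁵ × sin 30° = 7.29×10⁻⁵ s⁻¹
Height gradient: |∂Z/∂n| = 30 m / 674000 m = 4.45×10⁻⁵
On a pressure surface, geostrophic balance gives V_g = (g/f)|∂Z/∂n|:
V_g = 9.81 × 4.45×10⁻⁵ / 7.29×10⁻⁵ = 5.99 m/s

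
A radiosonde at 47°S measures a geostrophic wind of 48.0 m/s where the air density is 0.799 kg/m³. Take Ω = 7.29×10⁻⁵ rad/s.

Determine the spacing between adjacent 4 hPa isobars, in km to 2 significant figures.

Coriolis parameter at 47°S:
f = 2Ω sin φ = 2 × 7.29×10⁻⁵ × sin 47° = 1.07×10⁻⁴ s⁻¹
Geostrophic balance rearranged: |∂P/∂n| = f ρ V_g
|∂P/∂n| = 1.07×10⁻⁴ × 0.799 × 48.0 = 4.09×10⁻³ Pa/m
Isobar spacing: Δn = ΔP/|∂P/∂n| = 400 Pa / 4.09×10⁻³ Pa/m = 97811 m ≈ 98 km

98 km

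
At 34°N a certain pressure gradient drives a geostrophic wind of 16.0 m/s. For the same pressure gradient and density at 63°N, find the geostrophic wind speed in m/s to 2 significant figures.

10 m/s

With the same pressure gradient and density, V_g ∝ 1/f ∝ 1/sin φ.
V₂ = V₁ · sin φ₁ / sin φ₂ = 16.0 × sin 34° / sin 63°
V₂ = 16.0 × 0.5592/0.8910 = 10 m/s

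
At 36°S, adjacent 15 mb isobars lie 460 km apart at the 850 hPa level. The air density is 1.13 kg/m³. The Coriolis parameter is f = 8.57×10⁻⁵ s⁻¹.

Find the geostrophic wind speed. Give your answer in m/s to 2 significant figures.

Pressure gradient: |∂P/∂n| = 1500 Pa / 460000 m = 3.26×10⁻³ Pa/m
Geostrophic balance (pressure-gradient force = Coriolis force):
V_g = (1/(fρ)) |∂P/∂n| = 3.26×10⁻³ / (8.57×10⁻⁵ × 1.13) = 33.7 m/s

34 m/s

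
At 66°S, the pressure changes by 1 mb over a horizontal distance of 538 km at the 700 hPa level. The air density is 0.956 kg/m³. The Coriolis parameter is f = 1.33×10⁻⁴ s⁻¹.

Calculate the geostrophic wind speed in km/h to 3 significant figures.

5.26 km/h

Pressure gradient: |∂P/∂n| = 100 Pa / 538000 m = 1.86×10⁻⁴ Pa/m
Geostrophic balance (pressure-gradient force = Coriolis force):
V_g = (1/(fρ)) |∂P/∂n| = 1.86×10⁻⁴ / (1.33×10⁻⁴ × 0.956) = 1.46 m/s
Converting: 1.46 m/s × 3.6 = 5.26 km/h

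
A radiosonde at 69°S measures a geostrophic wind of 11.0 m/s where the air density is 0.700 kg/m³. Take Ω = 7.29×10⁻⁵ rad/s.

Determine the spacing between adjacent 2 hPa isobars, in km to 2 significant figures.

Coriolis parameter at 69°S:
f = 2Ω sin φ = 2 × 7.29×10⁻⁵ × sin 69° = 1.36×10⁻⁴ s⁻¹
Geostrophic balance rearranged: |∂P/∂n| = f ρ V_g
|∂P/∂n| = 1.36×10⁻⁴ × 0.700 × 11.0 = 1.05×10⁻³ Pa/m
Isobar spacing: Δn = ΔP/|∂P/∂n| = 200 Pa / 1.05×10⁻³ Pa/m = 190823 m ≈ 190 km

190 km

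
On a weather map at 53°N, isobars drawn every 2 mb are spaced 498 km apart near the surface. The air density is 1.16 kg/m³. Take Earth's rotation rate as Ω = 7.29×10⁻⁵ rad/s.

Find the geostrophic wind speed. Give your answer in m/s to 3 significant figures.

2.97 m/s

Coriolis parameter at 53°N:
f = 2Ω sin φ = 2 × 7.29×10⁻⁵ × sin 53° = 1.16×10⁻⁴ s⁻¹
Pressure gradient: |∂P/∂n| = 200 Pa / 498000 m = 4.02×10⁻⁴ Pa/m
Geostrophic balance (pressure-gradient force = Coriolis force):
V_g = (1/(fρ)) |∂P/∂n| = 4.02×10⁻⁴ / (1.16×10⁻⁴ × 1.16) = 2.97 m/s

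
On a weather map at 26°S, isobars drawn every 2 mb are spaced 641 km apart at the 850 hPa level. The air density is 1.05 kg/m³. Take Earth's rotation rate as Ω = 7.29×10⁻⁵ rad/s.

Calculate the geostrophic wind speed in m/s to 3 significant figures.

Coriolis parameter at 26°S:
f = 2Ω sin φ = 2 × 7.29×10⁻⁵ × sin 26° = 6.39×10⁻⁵ s⁻¹
Pressure gradient: |∂P/∂n| = 200 Pa / 641000 m = 3.12×10⁻⁴ Pa/m
Geostrophic balance (pressure-gradient force = Coriolis force):
V_g = (1/(fρ)) |∂P/∂n| = 3.12×10⁻⁴ / (6.39×10⁻⁵ × 1.05) = 4.65 m/s

4.65 m/s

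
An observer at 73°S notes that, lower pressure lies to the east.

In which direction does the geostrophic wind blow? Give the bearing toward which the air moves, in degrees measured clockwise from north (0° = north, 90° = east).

000°

The pressure-gradient force points toward the east (bearing 090°).
Geostrophic balance: in the Southern Hemisphere the Coriolis force deflects motion to the left, so the geostrophic wind blows 90° to the left of the pressure-gradient force (low pressure on the right).
Rotating 090° by 90° counterclockwise gives 000° — the wind blows toward the north.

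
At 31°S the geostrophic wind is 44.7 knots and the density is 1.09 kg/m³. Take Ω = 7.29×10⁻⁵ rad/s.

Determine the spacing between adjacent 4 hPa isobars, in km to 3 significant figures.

Coriolis parameter at 31°S:
f = 2Ω sin φ = 2 × 7.29×10⁻⁵ × sin 31° = 7.51×10⁻⁵ s⁻¹
Wind speed in SI: 44.7 knots = 23.0 m/s
Geostrophic balance rearranged: |∂P/∂n| = f ρ V_g
|∂P/∂n| = 7.51×10⁻⁵ × 1.09 × 23.0 = 1.88×10⁻³ Pa/m
Isobar spacing: Δn = ΔP/|∂P/∂n| = 400 Pa / 1.88×10⁻³ Pa/m = 212516 m ≈ 213 km

213 km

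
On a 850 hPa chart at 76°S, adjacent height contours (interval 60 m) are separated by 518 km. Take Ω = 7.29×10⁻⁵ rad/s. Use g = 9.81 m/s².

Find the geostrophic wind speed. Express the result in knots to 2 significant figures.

Coriolis parameter at 76°S:
f = 2Ω sin φ = 2 × 7.29×10⁻⁵ × sin 76° = 1.41×10⁻⁴ s⁻¹
Height gradient: |∂Z/∂n| = 60 m / 518000 m = 1.16×10⁻⁴
On a pressure surface, geostrophic balance gives V_g = (g/f)|∂Z/∂n|:
V_g = 9.81 × 1.16×10⁻⁴ / 1.41×10⁻⁴ = 8.03 m/s
Converting: 8.03 m/s × 1.944 = 16 knots

16 knots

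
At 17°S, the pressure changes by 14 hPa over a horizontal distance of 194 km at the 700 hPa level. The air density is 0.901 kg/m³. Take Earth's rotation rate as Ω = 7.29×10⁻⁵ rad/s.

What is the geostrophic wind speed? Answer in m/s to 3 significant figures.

188 m/s

Coriolis parameter at 17°S:
f = 2Ω sin φ = 2 × 7.29×10⁻⁵ × sin 17° = 4.26×10⁻⁵ s⁻¹
Pressure gradient: |∂P/∂n| = 1400 Pa / 194000 m = 7.22×10⁻³ Pa/m
Geostrophic balance (pressure-gradient force = Coriolis force):
V_g = (1/(fρ)) |∂P/∂n| = 7.22×10⁻³ / (4.26×10⁻⁵ × 0.901) = 188 m/s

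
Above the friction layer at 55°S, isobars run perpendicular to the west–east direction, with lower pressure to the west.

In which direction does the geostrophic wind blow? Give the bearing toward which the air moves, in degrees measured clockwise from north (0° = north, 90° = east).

180°

The pressure-gradient force points toward the west (bearing 270°).
Geostrophic balance: in the Southern Hemisphere the Coriolis force deflects motion to the left, so the geostrophic wind blows 90° to the left of the pressure-gradient force (low pressure on the right).
Rotating 270° by 90° counterclockwise gives 180° — the wind blows toward the south.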